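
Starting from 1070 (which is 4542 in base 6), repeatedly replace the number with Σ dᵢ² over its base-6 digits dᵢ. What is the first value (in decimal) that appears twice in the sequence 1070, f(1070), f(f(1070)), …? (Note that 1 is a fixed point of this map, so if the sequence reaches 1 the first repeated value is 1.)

1070 = (4,5,4,2)_6 → 4² + 5² + 4² + 2² = 61
61 = (1,4,1)_6 → 1² + 4² + 1² = 18
18 = (3,0)_6 → 3² + 0² = 9
9 = (1,3)_6 → 1² + 3² = 10
10 = (1,4)_6 → 1² + 4² = 17
17 = (2,5)_6 → 2² + 5² = 29
29 = (4,5)_6 → 4² + 5² = 41
41 = (1,0,5)_6 → 1² + 0² + 5² = 26
26 = (4,2)_6 → 4² + 2² = 20
20 = (3,2)_6 → 3² + 2² = 13
13 = (2,1)_6 → 2² + 1² = 5
5 = (5)_6 → 5² = 25
25 = (4,1)_6 → 4² + 1² = 17  — 17 already appeared earlier.

17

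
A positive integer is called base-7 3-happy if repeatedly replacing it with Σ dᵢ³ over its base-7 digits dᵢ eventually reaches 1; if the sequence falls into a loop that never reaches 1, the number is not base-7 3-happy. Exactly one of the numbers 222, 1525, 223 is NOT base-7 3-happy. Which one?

222: 222 → 216 → 288 → 342 → 648 → 282 → 258 → 342  — repeats 342 (not base-7 3-happy)
1525: 1525 → 307 → 433 → 343 → 1  — reaches 1 (base-7 3-happy)
223: 223 → 307 → 433 → 343 → 1  — reaches 1 (base-7 3-happy)

222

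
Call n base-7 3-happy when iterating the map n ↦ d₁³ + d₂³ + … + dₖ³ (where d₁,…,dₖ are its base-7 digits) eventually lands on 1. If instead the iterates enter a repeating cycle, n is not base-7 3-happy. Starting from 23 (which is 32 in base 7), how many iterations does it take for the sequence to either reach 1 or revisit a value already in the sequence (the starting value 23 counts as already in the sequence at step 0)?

23 = (3,2)_7 → 35
35 = (5,0)_7 → 125
125 = (2,3,6)_7 → 251
251 = (5,0,6)_7 → 341
341 = (6,6,5)_7 → 557
557 = (1,4,2,4)_7 → 137
137 = (2,5,4)_7 → 197
197 = (4,0,1)_7 → 65
65 = (1,2,2)_7 → 17
17 = (2,3)_7 → 35  — 35 repeats.
That took 10 steps.

10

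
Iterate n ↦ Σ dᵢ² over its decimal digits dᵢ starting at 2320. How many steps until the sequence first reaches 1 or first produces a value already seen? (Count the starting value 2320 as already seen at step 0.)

2320 → 2² + 3² + 2² + 0² = 4 + 9 + 4 + 0 = 17
17 → 1² + 7² = 1 + 49 = 50
50 → 5² + 0² = 25 + 0 = 25
25 → 2² + 5² = 4 + 25 = 29
29 → 2² + 9² = 4 + 81 = 85
85 → 8² + 5² = 64 + 25 = 89
89 → 8² + 9² = 64 + 81 = 145
145 → 1² + 4² + 5² = 1 + 16 + 25 = 42
42 → 4² + 2² = 16 + 4 = 20
20 → 2² + 0² = 4 + 0 = 4
4 → 4² = 16
16 → 1² + 6² = 1 + 36 = 37
37 → 3² + 7² = 9 + 49 = 58
58 → 5² + 8² = 25 + 64 = 89  — 89 repeats.
That took 14 steps.

14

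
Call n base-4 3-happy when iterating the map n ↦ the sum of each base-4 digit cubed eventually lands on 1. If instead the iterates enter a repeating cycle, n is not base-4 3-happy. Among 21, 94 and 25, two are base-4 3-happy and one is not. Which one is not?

21: 21 → 3 → 27 → 36 → 9 → 9  — repeats 9 (not base-4 3-happy)
94: 94 → 37 → 10 → 16 → 1  — reaches 1 (base-4 3-happy)
25: 25 → 10 → 16 → 1  — reaches 1 (base-4 3-happy)

21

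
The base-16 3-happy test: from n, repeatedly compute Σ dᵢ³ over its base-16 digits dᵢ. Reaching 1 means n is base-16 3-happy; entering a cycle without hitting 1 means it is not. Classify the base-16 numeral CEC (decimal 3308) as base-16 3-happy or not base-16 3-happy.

3308 = (12,14,12)_16 → 12³ + 14³ + 12³ = 1728 + 2744 + 1728 = 6200
6200 = (1,8,3,8)_16 → 1³ + 8³ + 3³ + 8³ = 1 + 512 + 27 + 512 = 1052
1052 = (4,1,12)_16 → 4³ + 1³ + 12³ = 64 + 1 + 1728 = 1793
1793 = (7,0,1)_16 → 7³ + 0³ + 1³ = 343 + 0 + 1 = 344
344 = (1,5,8)_16 → 1³ + 5³ + 8³ = 1 + 125 + 512 = 638
638 = (2,7,14)_16 → 2³ + 7³ + 14³ = 8 + 343 + 2744 = 3095
3095 = (12,1,7)_16 → 12³ + 1³ + 7³ = 1728 + 1 + 343 = 2072
2072 = (8,1,8)_16 → 8³ + 1³ + 8³ = 512 + 1 + 512 = 1025
1025 = (4,0,1)_16 → 4³ + 0³ + 1³ = 64 + 0 + 1 = 65
65 = (4,1)_16 → 4³ + 1³ = 64 + 1 = 65  — 65 already seen; the sequence cycles without reaching 1.

not base-16 3-happy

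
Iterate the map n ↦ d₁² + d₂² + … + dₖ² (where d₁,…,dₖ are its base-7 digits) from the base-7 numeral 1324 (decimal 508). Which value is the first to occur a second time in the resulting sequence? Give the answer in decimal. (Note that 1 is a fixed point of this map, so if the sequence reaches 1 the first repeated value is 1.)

2

508 = (1,3,2,4)_7 → 1² + 3² + 2² + 4² = 1 + 9 + 4 + 16 = 30
30 = (4,2)_7 → 4² + 2² = 16 + 4 = 20
20 = (2,6)_7 → 2² + 6² = 4 + 36 = 40
40 = (5,5)_7 → 5² + 5² = 25 + 25 = 50
50 = (1,0,1)_7 → 1² + 0² + 1² = 1 + 0 + 1 = 2
2 = (2)_7 → 2² = 4
4 = (4)_7 → 4² = 16
16 = (2,2)_7 → 2² + 2² = 4 + 4 = 8
8 = (1,1)_7 → 1² + 1² = 1 + 1 = 2  — 2 already appeared earlier.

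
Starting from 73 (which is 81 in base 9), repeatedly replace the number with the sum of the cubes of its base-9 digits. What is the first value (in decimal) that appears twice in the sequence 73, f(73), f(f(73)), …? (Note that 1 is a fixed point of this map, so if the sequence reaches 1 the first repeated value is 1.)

73 = (8,1)_9 → 8³ + 1³ = 513
513 = (6,3,0)_9 → 6³ + 3³ + 0³ = 243
243 = (3,0,0)_9 → 3³ + 0³ + 0³ = 27
27 = (3,0)_9 → 3³ + 0³ = 27  — 27 already appeared earlier.

27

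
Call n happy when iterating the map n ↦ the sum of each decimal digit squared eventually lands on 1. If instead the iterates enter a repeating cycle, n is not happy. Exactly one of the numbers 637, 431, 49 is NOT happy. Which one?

431

637: 637 → 94 → 97 → 130 → 10 → 1  — reaches 1 (happy)
431: 431 → 26 → 40 → 16 → 37 → 58 → 89 → 145 → 42 → 20 → 4 → 16  — repeats 16 (not happy)
49: 49 → 97 → 130 → 10 → 1  — reaches 1 (happy)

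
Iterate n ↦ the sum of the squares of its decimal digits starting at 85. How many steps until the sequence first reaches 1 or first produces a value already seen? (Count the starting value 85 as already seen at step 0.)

9

85 → 89
89 → 145
145 → 42
42 → 20
20 → 4
4 → 16
16 → 37
37 → 58
58 → 89  — 89 repeats.
That took 9 steps.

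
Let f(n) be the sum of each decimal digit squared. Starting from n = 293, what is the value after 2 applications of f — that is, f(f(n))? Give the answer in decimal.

97

293 → 94
94 → 97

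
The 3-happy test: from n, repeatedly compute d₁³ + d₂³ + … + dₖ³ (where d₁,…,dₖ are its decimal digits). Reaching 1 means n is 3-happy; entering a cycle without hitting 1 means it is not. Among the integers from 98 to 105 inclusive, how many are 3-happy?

98: 98 → 1241 → 74 → 407 → 407  (repeats 407)
99: 99 → 1458 → 702 → 351 → 153 → 153  (repeats 153)
100: 100 → 1  (reaches 1)
101: 101 → 2 → 8 → 512 → 134 → 92 → 737 → 713 → 371 → 371  (repeats 371)
102: 102 → 9 → 729 → 1080 → 513 → 153 → 153  (repeats 153)
103: 103 → 28 → 520 → 133 → 55 → 250 → 133  (repeats 133)
104: 104 → 65 → 341 → 92 → 737 → 713 → 371 → 371  (repeats 371)
105: 105 → 126 → 225 → 141 → 66 → 432 → 99 → 1458 → 702 → 351 → 153 → 153  (repeats 153)
3-happy: 100

1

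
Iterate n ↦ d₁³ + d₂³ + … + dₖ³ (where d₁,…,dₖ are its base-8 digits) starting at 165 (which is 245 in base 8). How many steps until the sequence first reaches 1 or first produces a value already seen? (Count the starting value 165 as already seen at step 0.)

11

165 = (2,4,5)_8 → 2³ + 4³ + 5³ = 8 + 64 + 125 = 197
197 = (3,0,5)_8 → 3³ + 0³ + 5³ = 27 + 0 + 125 = 152
152 = (2,3,0)_8 → 2³ + 3³ + 0³ = 8 + 27 + 0 = 35
35 = (4,3)_8 → 4³ + 3³ = 64 + 27 = 91
91 = (1,3,3)_8 → 1³ + 3³ + 3³ = 1 + 27 + 27 = 55
55 = (6,7)_8 → 6³ + 7³ = 216 + 343 = 559
559 = (1,0,5,7)_8 → 1³ + 0³ + 5³ + 7³ = 1 + 0 + 125 + 343 = 469
469 = (7,2,5)_8 → 7³ + 2³ + 5³ = 343 + 8 + 125 = 476
476 = (7,3,4)_8 → 7³ + 3³ + 4³ = 343 + 27 + 64 = 434
434 = (6,6,2)_8 → 6³ + 6³ + 2³ = 216 + 216 + 8 = 440
440 = (6,7,0)_8 → 6³ + 7³ + 0³ = 216 + 343 + 0 = 559  — 559 repeats.
That took 11 steps.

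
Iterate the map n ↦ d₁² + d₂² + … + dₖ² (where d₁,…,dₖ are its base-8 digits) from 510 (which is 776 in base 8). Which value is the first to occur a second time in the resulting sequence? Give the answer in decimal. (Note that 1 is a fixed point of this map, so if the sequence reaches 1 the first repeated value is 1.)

510 = (7,7,6)_8 → 7² + 7² + 6² = 49 + 49 + 36 = 134
134 = (2,0,6)_8 → 2² + 0² + 6² = 4 + 0 + 36 = 40
40 = (5,0)_8 → 5² + 0² = 25 + 0 = 25
25 = (3,1)_8 → 3² + 1² = 9 + 1 = 10
10 = (1,2)_8 → 1² + 2² = 1 + 4 = 5
5 = (5)_8 → 5² = 25  — 25 already appeared earlier.

25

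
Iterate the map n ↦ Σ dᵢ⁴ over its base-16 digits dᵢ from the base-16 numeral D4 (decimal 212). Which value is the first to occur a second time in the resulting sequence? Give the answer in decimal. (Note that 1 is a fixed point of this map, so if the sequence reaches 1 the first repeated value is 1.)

212 = (13,4)_16 → 13⁴ + 4⁴ = 28817
28817 = (7,0,9,1)_16 → 7⁴ + 0⁴ + 9⁴ + 1⁴ = 8963
8963 = (2,3,0,3)_16 → 2⁴ + 3⁴ + 0⁴ + 3⁴ = 178
178 = (11,2)_16 → 11⁴ + 2⁴ = 14657
14657 = (3,9,4,1)_16 → 3⁴ + 9⁴ + 4⁴ + 1⁴ = 6899
6899 = (1,10,15,3)_16 → 1⁴ + 10⁴ + 15⁴ + 3⁴ = 60707
60707 = (14,13,2,3)_16 → 14⁴ + 13⁴ + 2⁴ + 3⁴ = 67074
67074 = (1,0,6,0,2)_16 → 1⁴ + 0⁴ + 6⁴ + 0⁴ + 2⁴ = 1313
1313 = (5,2,1)_16 → 5⁴ + 2⁴ + 1⁴ = 642
642 = (2,8,2)_16 → 2⁴ + 8⁴ + 2⁴ = 4128
4128 = (1,0,2,0)_16 → 1⁴ + 0⁴ + 2⁴ + 0⁴ = 17
17 = (1,1)_16 → 1⁴ + 1⁴ = 2
2 = (2)_16 → 2⁴ = 16
16 = (1,0)_16 → 1⁴ + 0⁴ = 1  — reached the fixed point 1.
1 → 1, so 1 is the first repeated value.

1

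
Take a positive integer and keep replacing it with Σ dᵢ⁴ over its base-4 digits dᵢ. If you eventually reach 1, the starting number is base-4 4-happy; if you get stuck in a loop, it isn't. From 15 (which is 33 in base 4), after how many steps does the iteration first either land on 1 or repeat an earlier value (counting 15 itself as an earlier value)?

5

15 = (3,3)_4 → 162
162 = (2,2,0,2)_4 → 48
48 = (3,0,0)_4 → 81
81 = (1,1,0,1)_4 → 3
3 = (3)_4 → 81  — 81 repeats.
That took 5 steps.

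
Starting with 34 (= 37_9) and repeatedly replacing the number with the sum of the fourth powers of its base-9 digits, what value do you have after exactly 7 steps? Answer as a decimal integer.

1378

34 = (3,7)_9 → 3⁴ + 7⁴ = 2482
2482 = (3,3,5,7)_9 → 3⁴ + 3⁴ + 5⁴ + 7⁴ = 3188
3188 = (4,3,3,2)_9 → 4⁴ + 3⁴ + 3⁴ + 2⁴ = 434
434 = (5,3,2)_9 → 5⁴ + 3⁴ + 2⁴ = 722
722 = (8,8,2)_9 → 8⁴ + 8⁴ + 2⁴ = 8208
8208 = (1,2,2,3,0)_9 → 1⁴ + 2⁴ + 2⁴ + 3⁴ + 0⁴ = 114
114 = (1,3,6)_9 → 1⁴ + 3⁴ + 6⁴ = 1378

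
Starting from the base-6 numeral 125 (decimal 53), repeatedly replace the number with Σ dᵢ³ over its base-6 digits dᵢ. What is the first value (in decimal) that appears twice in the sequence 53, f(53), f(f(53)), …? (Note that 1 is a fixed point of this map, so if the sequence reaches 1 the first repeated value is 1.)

99

53 = (1,2,5)_6 → 1³ + 2³ + 5³ = 1 + 8 + 125 = 134
134 = (3,4,2)_6 → 3³ + 4³ + 2³ = 27 + 64 + 8 = 99
99 = (2,4,3)_6 → 2³ + 4³ + 3³ = 8 + 64 + 27 = 99  — 99 already appeared earlier.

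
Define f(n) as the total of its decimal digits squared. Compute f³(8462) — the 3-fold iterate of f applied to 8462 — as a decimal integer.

8462 → 8² + 4² + 6² + 2² = 64 + 16 + 36 + 4 = 120
120 → 1² + 2² + 0² = 1 + 4 + 0 = 5
5 → 5² = 25

25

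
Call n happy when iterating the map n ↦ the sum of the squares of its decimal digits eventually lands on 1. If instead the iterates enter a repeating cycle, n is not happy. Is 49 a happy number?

49 → 4² + 9² = 97
97 → 9² + 7² = 130
130 → 1² + 3² + 0² = 10
10 → 1² + 0² = 1  — reached 1.

happy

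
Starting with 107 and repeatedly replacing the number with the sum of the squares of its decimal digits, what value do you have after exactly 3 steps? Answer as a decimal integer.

107 → 50
50 → 25
25 → 29

29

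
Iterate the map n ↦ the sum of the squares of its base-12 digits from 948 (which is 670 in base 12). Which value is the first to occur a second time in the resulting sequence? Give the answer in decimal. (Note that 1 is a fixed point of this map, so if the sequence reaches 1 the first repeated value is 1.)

948 = (6,7,0)_12 → 85
85 = (7,1)_12 → 50
50 = (4,2)_12 → 20
20 = (1,8)_12 → 65
65 = (5,5)_12 → 50  — 50 already appeared earlier.

50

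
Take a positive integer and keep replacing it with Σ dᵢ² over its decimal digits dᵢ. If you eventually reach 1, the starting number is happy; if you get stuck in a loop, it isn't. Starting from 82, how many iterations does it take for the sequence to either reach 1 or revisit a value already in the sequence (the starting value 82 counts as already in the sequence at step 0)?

82 → 8² + 2² = 68
68 → 6² + 8² = 100
100 → 1² + 0² + 0² = 1  — reached 1.
That took 3 steps.

3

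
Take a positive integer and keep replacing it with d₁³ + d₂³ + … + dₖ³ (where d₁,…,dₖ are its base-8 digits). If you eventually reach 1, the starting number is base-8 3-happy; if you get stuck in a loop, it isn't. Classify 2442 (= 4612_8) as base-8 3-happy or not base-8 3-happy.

2442 = (4,6,1,2)_8 → 4³ + 6³ + 1³ + 2³ = 64 + 216 + 1 + 8 = 289
289 = (4,4,1)_8 → 4³ + 4³ + 1³ = 64 + 64 + 1 = 129
129 = (2,0,1)_8 → 2³ + 0³ + 1³ = 8 + 0 + 1 = 9
9 = (1,1)_8 → 1³ + 1³ = 1 + 1 = 2
2 = (2)_8 → 2³ = 8
8 = (1,0)_8 → 1³ + 0³ = 1 + 0 = 1  — reached 1.

base-8 3-happy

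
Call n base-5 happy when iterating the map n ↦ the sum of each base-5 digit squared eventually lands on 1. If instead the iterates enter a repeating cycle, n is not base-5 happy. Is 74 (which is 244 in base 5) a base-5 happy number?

74 = (2,4,4)_5 → 36
36 = (1,2,1)_5 → 6
6 = (1,1)_5 → 2
2 = (2)_5 → 4
4 = (4)_5 → 16
16 = (3,1)_5 → 10
10 = (2,0)_5 → 4  — 4 already seen; the sequence cycles without reaching 1.

not base-5 happy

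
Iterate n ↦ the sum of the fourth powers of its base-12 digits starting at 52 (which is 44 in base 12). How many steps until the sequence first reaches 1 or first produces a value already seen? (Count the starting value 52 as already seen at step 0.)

15

52 = (4,4)_12 → 4⁴ + 4⁴ = 512
512 = (3,6,8)_12 → 3⁴ + 6⁴ + 8⁴ = 5473
5473 = (3,2,0,1)_12 → 3⁴ + 2⁴ + 0⁴ + 1⁴ = 98
98 = (8,2)_12 → 8⁴ + 2⁴ = 4112
4112 = (2,4,6,8)_12 → 2⁴ + 4⁴ + 6⁴ + 8⁴ = 5664
5664 = (3,3,4,0)_12 → 3⁴ + 3⁴ + 4⁴ + 0⁴ = 418
418 = (2,10,10)_12 → 2⁴ + 10⁴ + 10⁴ = 20016
20016 = (11,7,0,0)_12 → 11⁴ + 7⁴ + 0⁴ + 0⁴ = 17042
17042 = (9,10,4,2)_12 → 9⁴ + 10⁴ + 4⁴ + 2⁴ = 16833
16833 = (9,8,10,9)_12 → 9⁴ + 8⁴ + 10⁴ + 9⁴ = 27218
27218 = (1,3,9,0,2)_12 → 1⁴ + 3⁴ + 9⁴ + 0⁴ + 2⁴ = 6659
6659 = (3,10,2,11)_12 → 3⁴ + 10⁴ + 2⁴ + 11⁴ = 24738
24738 = (1,2,3,9,6)_12 → 1⁴ + 2⁴ + 3⁴ + 9⁴ + 6⁴ = 7955
7955 = (4,7,2,11)_12 → 4⁴ + 7⁴ + 2⁴ + 11⁴ = 17314
17314 = (10,0,2,10)_12 → 10⁴ + 0⁴ + 2⁴ + 10⁴ = 20016  — 20016 repeats.
That took 15 steps.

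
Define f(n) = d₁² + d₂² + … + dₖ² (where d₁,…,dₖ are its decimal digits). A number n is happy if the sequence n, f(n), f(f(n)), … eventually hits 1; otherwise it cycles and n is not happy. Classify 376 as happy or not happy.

happy

376 → 94
94 → 97
97 → 130
130 → 10
10 → 1  — reached 1.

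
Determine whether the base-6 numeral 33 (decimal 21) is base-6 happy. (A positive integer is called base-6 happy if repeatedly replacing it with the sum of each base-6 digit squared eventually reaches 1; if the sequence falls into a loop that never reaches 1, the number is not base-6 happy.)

21 = (3,3)_6 → 18
18 = (3,0)_6 → 9
9 = (1,3)_6 → 10
10 = (1,4)_6 → 17
17 = (2,5)_6 → 29
29 = (4,5)_6 → 41
41 = (1,0,5)_6 → 26
26 = (4,2)_6 → 20
20 = (3,2)_6 → 13
13 = (2,1)_6 → 5
5 = (5)_6 → 25
25 = (4,1)_6 → 17  — 17 already seen; the sequence cycles without reaching 1.

not base-6 happy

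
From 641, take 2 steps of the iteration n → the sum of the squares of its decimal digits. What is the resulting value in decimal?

34

641 → 6² + 4² + 1² = 36 + 16 + 1 = 53
53 → 5² + 3² = 25 + 9 = 34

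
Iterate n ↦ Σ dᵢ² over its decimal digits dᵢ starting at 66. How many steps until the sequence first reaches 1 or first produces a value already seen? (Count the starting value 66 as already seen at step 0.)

66 → 72
72 → 53
53 → 34
34 → 25
25 → 29
29 → 85
85 → 89
89 → 145
145 → 42
42 → 20
20 → 4
4 → 16
16 → 37
37 → 58
58 → 89  — 89 repeats.
That took 15 steps.

15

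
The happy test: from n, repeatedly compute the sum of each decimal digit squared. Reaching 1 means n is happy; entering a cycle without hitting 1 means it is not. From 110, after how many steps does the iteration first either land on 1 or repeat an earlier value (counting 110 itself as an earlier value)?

110 → 2
2 → 4
4 → 16
16 → 37
37 → 58
58 → 89
89 → 145
145 → 42
42 → 20
20 → 4  — 4 repeats.
That took 10 steps.

10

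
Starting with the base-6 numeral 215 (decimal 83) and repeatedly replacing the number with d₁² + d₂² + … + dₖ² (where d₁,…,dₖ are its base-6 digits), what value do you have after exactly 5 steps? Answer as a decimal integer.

83 = (2,1,5)_6 → 2² + 1² + 5² = 4 + 1 + 25 = 30
30 = (5,0)_6 → 5² + 0² = 25 + 0 = 25
25 = (4,1)_6 → 4² + 1² = 16 + 1 = 17
17 = (2,5)_6 → 2² + 5² = 4 + 25 = 29
29 = (4,5)_6 → 4² + 5² = 16 + 25 = 41

41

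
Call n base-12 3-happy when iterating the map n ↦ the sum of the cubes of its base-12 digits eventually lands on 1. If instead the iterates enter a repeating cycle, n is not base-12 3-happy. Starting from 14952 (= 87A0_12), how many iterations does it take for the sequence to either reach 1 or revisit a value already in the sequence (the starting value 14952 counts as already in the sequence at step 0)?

15

14952 = (8,7,10,0)_12 → 1855
1855 = (1,0,10,7)_12 → 1344
1344 = (9,4,0)_12 → 793
793 = (5,6,1)_12 → 342
342 = (2,4,6)_12 → 288
288 = (2,0,0)_12 → 8
8 = (8)_12 → 512
512 = (3,6,8)_12 → 755
755 = (5,2,11)_12 → 1464
1464 = (10,2,0)_12 → 1008
1008 = (7,0,0)_12 → 343
343 = (2,4,7)_12 → 415
415 = (2,10,7)_12 → 1351
1351 = (9,4,7)_12 → 1136
1136 = (7,10,8)_12 → 1855  — 1855 repeats.
That took 15 steps.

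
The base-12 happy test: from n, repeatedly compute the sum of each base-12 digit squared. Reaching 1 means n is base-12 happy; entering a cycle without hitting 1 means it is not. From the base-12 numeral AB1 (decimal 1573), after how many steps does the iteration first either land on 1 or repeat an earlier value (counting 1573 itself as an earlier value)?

7

1573 = (10,11,1)_12 → 10² + 11² + 1² = 100 + 121 + 1 = 222
222 = (1,6,6)_12 → 1² + 6² + 6² = 1 + 36 + 36 = 73
73 = (6,1)_12 → 6² + 1² = 36 + 1 = 37
37 = (3,1)_12 → 3² + 1² = 9 + 1 = 10
10 = (10)_12 → 10² = 100
100 = (8,4)_12 → 8² + 4² = 64 + 16 = 80
80 = (6,8)_12 → 6² + 8² = 36 + 64 = 100  — 100 repeats.
That took 7 steps.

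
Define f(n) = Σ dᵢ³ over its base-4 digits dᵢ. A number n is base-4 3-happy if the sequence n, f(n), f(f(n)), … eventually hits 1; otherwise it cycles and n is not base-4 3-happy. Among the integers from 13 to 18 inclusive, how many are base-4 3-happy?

1

13: 13 → 28 → 28  (repeats 28)
14: 14 → 35 → 35  (repeats 35)
15: 15 → 54 → 36 → 9 → 9  (repeats 9)
16: 16 → 1  (reaches 1)
17: 17 → 2 → 8 → 8  (repeats 8)
18: 18 → 9 → 9  (repeats 9)
base-4 3-happy: 16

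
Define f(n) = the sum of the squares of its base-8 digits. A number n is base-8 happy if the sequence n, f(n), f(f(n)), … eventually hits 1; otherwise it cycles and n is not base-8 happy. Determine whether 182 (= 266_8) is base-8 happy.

base-8 happy

182 = (2,6,6)_8 → 76
76 = (1,1,4)_8 → 18
18 = (2,2)_8 → 8
8 = (1,0)_8 → 1  — reached 1.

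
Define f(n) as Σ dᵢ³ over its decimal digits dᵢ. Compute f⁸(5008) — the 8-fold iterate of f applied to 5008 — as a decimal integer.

370

5008 → 5³ + 0³ + 0³ + 8³ = 125 + 0 + 0 + 512 = 637
637 → 6³ + 3³ + 7³ = 216 + 27 + 343 = 586
586 → 5³ + 8³ + 6³ = 125 + 512 + 216 = 853
853 → 8³ + 5³ + 3³ = 512 + 125 + 27 = 664
664 → 6³ + 6³ + 4³ = 216 + 216 + 64 = 496
496 → 4³ + 9³ + 6³ = 64 + 729 + 216 = 1009
1009 → 1³ + 0³ + 0³ + 9³ = 1 + 0 + 0 + 729 = 730
730 → 7³ + 3³ + 0³ = 343 + 27 + 0 = 370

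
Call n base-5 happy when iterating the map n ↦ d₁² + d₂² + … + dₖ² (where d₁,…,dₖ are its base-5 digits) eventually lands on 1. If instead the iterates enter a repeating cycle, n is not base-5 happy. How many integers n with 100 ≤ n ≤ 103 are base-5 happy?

100: 100 → 16 → 10 → 4 → 16  — not base-5 happy
101: 101 → 17 → 13 → 13  — not base-5 happy
102: 102 → 20 → 16 → 10 → 4 → 16  — not base-5 happy
103: 103 → 25 → 1  — base-5 happy
base-5 happy: 103

1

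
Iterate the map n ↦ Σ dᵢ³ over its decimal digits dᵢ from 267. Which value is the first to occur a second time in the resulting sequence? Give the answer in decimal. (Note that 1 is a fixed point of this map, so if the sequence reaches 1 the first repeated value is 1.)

267 → 567
567 → 684
684 → 792
792 → 1080
1080 → 513
513 → 153
153 → 153  — 153 already appeared earlier.

153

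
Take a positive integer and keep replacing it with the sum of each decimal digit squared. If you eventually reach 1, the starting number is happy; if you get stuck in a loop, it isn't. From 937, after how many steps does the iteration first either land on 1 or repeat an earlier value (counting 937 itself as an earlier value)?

937 → 139
139 → 91
91 → 82
82 → 68
68 → 100
100 → 1  — reached 1.
That took 6 steps.

6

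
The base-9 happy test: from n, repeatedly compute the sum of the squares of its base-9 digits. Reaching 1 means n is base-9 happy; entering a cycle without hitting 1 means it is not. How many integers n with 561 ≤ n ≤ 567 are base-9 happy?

561: 561 → 109 → 11 → 5 → 25 → 53 → 89 → 65 → 53  (repeats 53)
562: 562 → 116 → 74 → 68 → 74  (repeats 74)
563: 563 → 125 → 81 → 1  (reaches 1)
564: 564 → 136 → 38 → 20 → 8 → 64 → 50 → 50  (repeats 50)
565: 565 → 149 → 75 → 73 → 65 → 53 → 89 → 65  (repeats 65)
566: 566 → 164 → 8 → 64 → 50 → 50  (repeats 50)
567: 567 → 49 → 41 → 41  (repeats 41)
base-9 happy: 563

1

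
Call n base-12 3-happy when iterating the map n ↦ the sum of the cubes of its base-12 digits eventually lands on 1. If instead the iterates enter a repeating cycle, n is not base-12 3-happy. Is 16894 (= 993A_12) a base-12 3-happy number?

16894 = (9,9,3,10)_12 → 9³ + 9³ + 3³ + 10³ = 2485
2485 = (1,5,3,1)_12 → 1³ + 5³ + 3³ + 1³ = 154
154 = (1,0,10)_12 → 1³ + 0³ + 10³ = 1001
1001 = (6,11,5)_12 → 6³ + 11³ + 5³ = 1672
1672 = (11,7,4)_12 → 11³ + 7³ + 4³ = 1738
1738 = (1,0,0,10)_12 → 1³ + 0³ + 0³ + 10³ = 1001  — 1001 already seen; the sequence cycles without reaching 1.

not base-12 3-happy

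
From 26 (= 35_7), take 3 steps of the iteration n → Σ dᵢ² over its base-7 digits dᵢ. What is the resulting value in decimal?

10

26 = (3,5)_7 → 3² + 5² = 9 + 25 = 34
34 = (4,6)_7 → 4² + 6² = 16 + 36 = 52
52 = (1,0,3)_7 → 1² + 0² + 3² = 1 + 0 + 9 = 10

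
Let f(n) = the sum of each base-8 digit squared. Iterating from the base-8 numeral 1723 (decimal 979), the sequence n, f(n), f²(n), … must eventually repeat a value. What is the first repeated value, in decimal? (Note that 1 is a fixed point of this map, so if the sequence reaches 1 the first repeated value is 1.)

979 = (1,7,2,3)_8 → 1² + 7² + 2² + 3² = 1 + 49 + 4 + 9 = 63
63 = (7,7)_8 → 7² + 7² = 49 + 49 = 98
98 = (1,4,2)_8 → 1² + 4² + 2² = 1 + 16 + 4 = 21
21 = (2,5)_8 → 2² + 5² = 4 + 25 = 29
29 = (3,5)_8 → 3² + 5² = 9 + 25 = 34
34 = (4,2)_8 → 4² + 2² = 16 + 4 = 20
20 = (2,4)_8 → 2² + 4² = 4 + 16 = 20  — 20 already appeared earlier.

20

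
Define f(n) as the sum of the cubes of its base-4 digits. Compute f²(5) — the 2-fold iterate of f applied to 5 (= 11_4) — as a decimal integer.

5 = (1,1)_4 → 1³ + 1³ = 1 + 1 = 2
2 = (2)_4 → 2³ = 8

8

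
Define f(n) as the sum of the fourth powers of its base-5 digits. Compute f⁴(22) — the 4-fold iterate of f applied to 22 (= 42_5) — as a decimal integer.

22 = (4,2)_5 → 4⁴ + 2⁴ = 272
272 = (2,0,4,2)_5 → 2⁴ + 0⁴ + 4⁴ + 2⁴ = 288
288 = (2,1,2,3)_5 → 2⁴ + 1⁴ + 2⁴ + 3⁴ = 114
114 = (4,2,4)_5 → 4⁴ + 2⁴ + 4⁴ = 528

528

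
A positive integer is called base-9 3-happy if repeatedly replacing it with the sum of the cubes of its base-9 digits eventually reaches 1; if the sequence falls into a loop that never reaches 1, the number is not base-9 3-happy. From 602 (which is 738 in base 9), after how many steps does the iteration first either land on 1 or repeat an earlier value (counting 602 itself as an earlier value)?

602 = (7,3,8)_9 → 7³ + 3³ + 8³ = 882
882 = (1,1,8,0)_9 → 1³ + 1³ + 8³ + 0³ = 514
514 = (6,3,1)_9 → 6³ + 3³ + 1³ = 244
244 = (3,0,1)_9 → 3³ + 0³ + 1³ = 28
28 = (3,1)_9 → 3³ + 1³ = 28  — 28 repeats.
That took 5 steps.

5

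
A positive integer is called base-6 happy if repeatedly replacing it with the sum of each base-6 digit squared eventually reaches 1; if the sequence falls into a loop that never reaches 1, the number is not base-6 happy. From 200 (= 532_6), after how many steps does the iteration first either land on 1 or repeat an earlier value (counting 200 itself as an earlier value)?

200 = (5,3,2)_6 → 5² + 3² + 2² = 25 + 9 + 4 = 38
38 = (1,0,2)_6 → 1² + 0² + 2² = 1 + 0 + 4 = 5
5 = (5)_6 → 5² = 25
25 = (4,1)_6 → 4² + 1² = 16 + 1 = 17
17 = (2,5)_6 → 2² + 5² = 4 + 25 = 29
29 = (4,5)_6 → 4² + 5² = 16 + 25 = 41
41 = (1,0,5)_6 → 1² + 0² + 5² = 1 + 0 + 25 = 26
26 = (4,2)_6 → 4² + 2² = 16 + 4 = 20
20 = (3,2)_6 → 3² + 2² = 9 + 4 = 13
13 = (2,1)_6 → 2² + 1² = 4 + 1 = 5  — 5 repeats.
That took 10 steps.

10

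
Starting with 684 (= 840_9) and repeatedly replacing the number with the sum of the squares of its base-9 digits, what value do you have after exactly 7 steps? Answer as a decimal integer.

50

684 = (8,4,0)_9 → 8² + 4² + 0² = 64 + 16 + 0 = 80
80 = (8,8)_9 → 8² + 8² = 64 + 64 = 128
128 = (1,5,2)_9 → 1² + 5² + 2² = 1 + 25 + 4 = 30
30 = (3,3)_9 → 3² + 3² = 9 + 9 = 18
18 = (2,0)_9 → 2² + 0² = 4 + 0 = 4
4 = (4)_9 → 4² = 16
16 = (1,7)_9 → 1² + 7² = 1 + 49 = 50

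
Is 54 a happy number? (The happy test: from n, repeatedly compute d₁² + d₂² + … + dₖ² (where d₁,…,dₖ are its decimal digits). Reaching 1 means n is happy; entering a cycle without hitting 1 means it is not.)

54 → 5² + 4² = 41
41 → 4² + 1² = 17
17 → 1² + 7² = 50
50 → 5² + 0² = 25
25 → 2² + 5² = 29
29 → 2² + 9² = 85
85 → 8² + 5² = 89
89 → 8² + 9² = 145
145 → 1² + 4² + 5² = 42
42 → 4² + 2² = 20
20 → 2² + 0² = 4
4 → 4² = 16
16 → 1² + 6² = 37
37 → 3² + 7² = 58
58 → 5² + 8² = 89  — 89 already seen; the sequence cycles without reaching 1.

not happy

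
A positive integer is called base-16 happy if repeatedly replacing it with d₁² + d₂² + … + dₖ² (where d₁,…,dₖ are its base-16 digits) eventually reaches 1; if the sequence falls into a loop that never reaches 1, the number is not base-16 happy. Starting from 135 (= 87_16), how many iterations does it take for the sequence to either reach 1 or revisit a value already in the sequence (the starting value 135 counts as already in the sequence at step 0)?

135 = (8,7)_16 → 8² + 7² = 64 + 49 = 113
113 = (7,1)_16 → 7² + 1² = 49 + 1 = 50
50 = (3,2)_16 → 3² + 2² = 9 + 4 = 13
13 = (13)_16 → 13² = 169
169 = (10,9)_16 → 10² + 9² = 100 + 81 = 181
181 = (11,5)_16 → 11² + 5² = 121 + 25 = 146
146 = (9,2)_16 → 9² + 2² = 81 + 4 = 85
85 = (5,5)_16 → 5² + 5² = 25 + 25 = 50  — 50 repeats.
That took 8 steps.

8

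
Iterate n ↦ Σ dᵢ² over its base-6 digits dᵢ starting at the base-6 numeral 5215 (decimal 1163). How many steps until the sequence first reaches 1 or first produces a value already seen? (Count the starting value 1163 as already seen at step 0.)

1163 = (5,2,1,5)_6 → 5² + 2² + 1² + 5² = 55
55 = (1,3,1)_6 → 1² + 3² + 1² = 11
11 = (1,5)_6 → 1² + 5² = 26
26 = (4,2)_6 → 4² + 2² = 20
20 = (3,2)_6 → 3² + 2² = 13
13 = (2,1)_6 → 2² + 1² = 5
5 = (5)_6 → 5² = 25
25 = (4,1)_6 → 4² + 1² = 17
17 = (2,5)_6 → 2² + 5² = 29
29 = (4,5)_6 → 4² + 5² = 41
41 = (1,0,5)_6 → 1² + 0² + 5² = 26  — 26 repeats.
That took 11 steps.

11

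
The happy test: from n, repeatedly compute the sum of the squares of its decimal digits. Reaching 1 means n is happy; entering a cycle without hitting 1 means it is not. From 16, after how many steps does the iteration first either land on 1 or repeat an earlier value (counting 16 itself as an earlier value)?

8

16 → 1² + 6² = 1 + 36 = 37
37 → 3² + 7² = 9 + 49 = 58
58 → 5² + 8² = 25 + 64 = 89
89 → 8² + 9² = 64 + 81 = 145
145 → 1² + 4² + 5² = 1 + 16 + 25 = 42
42 → 4² + 2² = 16 + 4 = 20
20 → 2² + 0² = 4 + 0 = 4
4 → 4² = 16  — 16 repeats.
That took 8 steps.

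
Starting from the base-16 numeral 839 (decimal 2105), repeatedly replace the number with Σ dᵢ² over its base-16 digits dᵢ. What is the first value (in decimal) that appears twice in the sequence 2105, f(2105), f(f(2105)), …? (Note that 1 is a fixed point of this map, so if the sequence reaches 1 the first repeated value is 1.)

2105 = (8,3,9)_16 → 8² + 3² + 9² = 154
154 = (9,10)_16 → 9² + 10² = 181
181 = (11,5)_16 → 11² + 5² = 146
146 = (9,2)_16 → 9² + 2² = 85
85 = (5,5)_16 → 5² + 5² = 50
50 = (3,2)_16 → 3² + 2² = 13
13 = (13)_16 → 13² = 169
169 = (10,9)_16 → 10² + 9² = 181  — 181 already appeared earlier.

181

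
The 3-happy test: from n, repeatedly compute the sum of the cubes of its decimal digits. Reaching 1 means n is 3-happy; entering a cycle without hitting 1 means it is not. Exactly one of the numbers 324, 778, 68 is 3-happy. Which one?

778

324: 324 → 99 → 1458 → 702 → 351 → 153 → 153  — repeats 153 (not 3-happy)
778: 778 → 1198 → 1243 → 100 → 1  — reaches 1 (3-happy)
68: 68 → 728 → 863 → 755 → 593 → 881 → 1025 → 134 → 92 → 737 → 713 → 371 → 371  — repeats 371 (not 3-happy)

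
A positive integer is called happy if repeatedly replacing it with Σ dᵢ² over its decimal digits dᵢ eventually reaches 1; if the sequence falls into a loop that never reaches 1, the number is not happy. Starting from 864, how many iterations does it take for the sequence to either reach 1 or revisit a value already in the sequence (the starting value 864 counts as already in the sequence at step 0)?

864 → 8² + 6² + 4² = 116
116 → 1² + 1² + 6² = 38
38 → 3² + 8² = 73
73 → 7² + 3² = 58
58 → 5² + 8² = 89
89 → 8² + 9² = 145
145 → 1² + 4² + 5² = 42
42 → 4² + 2² = 20
20 → 2² + 0² = 4
4 → 4² = 16
16 → 1² + 6² = 37
37 → 3² + 7² = 58  — 58 repeats.
That took 12 steps.

12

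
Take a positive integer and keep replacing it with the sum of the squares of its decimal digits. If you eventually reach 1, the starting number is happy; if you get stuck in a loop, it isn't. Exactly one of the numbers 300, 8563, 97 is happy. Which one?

300: 300 → 9 → 81 → 65 → 61 → 37 → 58 → 89 → 145 → 42 → 20 → 4 → 16 → 37  — repeats 37 (not happy)
8563: 8563 → 134 → 26 → 40 → 16 → 37 → 58 → 89 → 145 → 42 → 20 → 4 → 16  — repeats 16 (not happy)
97: 97 → 130 → 10 → 1  — reaches 1 (happy)

97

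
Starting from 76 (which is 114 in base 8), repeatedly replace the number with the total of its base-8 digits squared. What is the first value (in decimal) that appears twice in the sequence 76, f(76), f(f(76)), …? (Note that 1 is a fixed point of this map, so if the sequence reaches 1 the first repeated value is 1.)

1

76 = (1,1,4)_8 → 18
18 = (2,2)_8 → 8
8 = (1,0)_8 → 1  — reached the fixed point 1.
1 → 1, so 1 is the first repeated value.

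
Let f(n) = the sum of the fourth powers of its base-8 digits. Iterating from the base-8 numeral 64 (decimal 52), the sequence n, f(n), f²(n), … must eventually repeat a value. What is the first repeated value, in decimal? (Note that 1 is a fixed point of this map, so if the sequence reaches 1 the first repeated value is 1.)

52 = (6,4)_8 → 6⁴ + 4⁴ = 1296 + 256 = 1552
1552 = (3,0,2,0)_8 → 3⁴ + 0⁴ + 2⁴ + 0⁴ = 81 + 0 + 16 + 0 = 97
97 = (1,4,1)_8 → 1⁴ + 4⁴ + 1⁴ = 1 + 256 + 1 = 258
258 = (4,0,2)_8 → 4⁴ + 0⁴ + 2⁴ = 256 + 0 + 16 = 272
272 = (4,2,0)_8 → 4⁴ + 2⁴ + 0⁴ = 256 + 16 + 0 = 272  — 272 already appeared earlier.

272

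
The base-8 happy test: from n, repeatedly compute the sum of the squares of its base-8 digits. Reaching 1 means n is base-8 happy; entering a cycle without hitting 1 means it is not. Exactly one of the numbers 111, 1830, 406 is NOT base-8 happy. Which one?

111

111: 111 → 75 → 11 → 10 → 5 → 25 → 10  — repeats 10 (not base-8 happy)
1830: 1830 → 77 → 27 → 18 → 8 → 1  — reaches 1 (base-8 happy)
406: 406 → 76 → 18 → 8 → 1  — reaches 1 (base-8 happy)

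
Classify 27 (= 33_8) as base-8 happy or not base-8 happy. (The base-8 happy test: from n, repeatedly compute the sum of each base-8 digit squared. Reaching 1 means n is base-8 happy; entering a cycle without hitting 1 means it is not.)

base-8 happy

27 = (3,3)_8 → 18
18 = (2,2)_8 → 8
8 = (1,0)_8 → 1  — reached 1.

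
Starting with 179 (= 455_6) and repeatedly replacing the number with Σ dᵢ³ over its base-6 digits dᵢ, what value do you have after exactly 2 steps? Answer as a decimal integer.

179 = (4,5,5)_6 → 314
314 = (1,2,4,2)_6 → 81

81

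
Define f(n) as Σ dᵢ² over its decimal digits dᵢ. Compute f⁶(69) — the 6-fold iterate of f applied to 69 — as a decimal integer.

69 → 117
117 → 51
51 → 26
26 → 40
40 → 16
16 → 37

37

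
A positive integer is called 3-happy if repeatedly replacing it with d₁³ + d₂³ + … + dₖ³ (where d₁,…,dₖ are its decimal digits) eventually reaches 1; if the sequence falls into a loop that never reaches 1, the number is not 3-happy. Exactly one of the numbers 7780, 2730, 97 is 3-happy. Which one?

7780

7780: 7780 → 1198 → 1243 → 100 → 1  — reaches 1 (3-happy)
2730: 2730 → 378 → 882 → 1032 → 36 → 243 → 99 → 1458 → 702 → 351 → 153 → 153  — repeats 153 (not 3-happy)
97: 97 → 1072 → 352 → 160 → 217 → 352  — repeats 352 (not 3-happy)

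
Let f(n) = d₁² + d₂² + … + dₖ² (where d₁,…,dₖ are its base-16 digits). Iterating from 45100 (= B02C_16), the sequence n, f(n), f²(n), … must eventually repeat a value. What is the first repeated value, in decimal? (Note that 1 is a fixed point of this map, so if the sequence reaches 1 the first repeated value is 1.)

169

45100 = (11,0,2,12)_16 → 11² + 0² + 2² + 12² = 269
269 = (1,0,13)_16 → 1² + 0² + 13² = 170
170 = (10,10)_16 → 10² + 10² = 200
200 = (12,8)_16 → 12² + 8² = 208
208 = (13,0)_16 → 13² + 0² = 169
169 = (10,9)_16 → 10² + 9² = 181
181 = (11,5)_16 → 11² + 5² = 146
146 = (9,2)_16 → 9² + 2² = 85
85 = (5,5)_16 → 5² + 5² = 50
50 = (3,2)_16 → 3² + 2² = 13
13 = (13)_16 → 13² = 169  — 169 already appeared earlier.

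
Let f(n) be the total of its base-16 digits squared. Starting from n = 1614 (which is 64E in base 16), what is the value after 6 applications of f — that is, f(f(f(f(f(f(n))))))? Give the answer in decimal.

1614 = (6,4,14)_16 → 6² + 4² + 14² = 36 + 16 + 196 = 248
248 = (15,8)_16 → 15² + 8² = 225 + 64 = 289
289 = (1,2,1)_16 → 1² + 2² + 1² = 1 + 4 + 1 = 6
6 = (6)_16 → 6² = 36
36 = (2,4)_16 → 2² + 4² = 4 + 16 = 20
20 = (1,4)_16 → 1² + 4² = 1 + 16 = 17

17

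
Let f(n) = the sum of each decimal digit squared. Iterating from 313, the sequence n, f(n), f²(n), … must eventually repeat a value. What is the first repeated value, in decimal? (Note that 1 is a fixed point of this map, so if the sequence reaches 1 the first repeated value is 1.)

313 → 3² + 1² + 3² = 19
19 → 1² + 9² = 82
82 → 8² + 2² = 68
68 → 6² + 8² = 100
100 → 1² + 0² + 0² = 1  — reached the fixed point 1.
1 → 1, so 1 is the first repeated value.

1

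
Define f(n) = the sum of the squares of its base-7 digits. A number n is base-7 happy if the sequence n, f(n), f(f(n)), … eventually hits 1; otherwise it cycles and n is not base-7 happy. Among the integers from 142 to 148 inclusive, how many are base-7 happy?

1

142: 142 → 44 → 40 → 50 → 2 → 4 → 16 → 8 → 2  — not base-7 happy
143: 143 → 49 → 1  — base-7 happy
144: 144 → 56 → 2 → 4 → 16 → 8 → 2  — not base-7 happy
145: 145 → 65 → 9 → 5 → 25 → 25  — not base-7 happy
146: 146 → 76 → 46 → 52 → 10 → 10  — not base-7 happy
147: 147 → 9 → 5 → 25 → 25  — not base-7 happy
148: 148 → 10 → 10  — not base-7 happy
base-7 happy: 143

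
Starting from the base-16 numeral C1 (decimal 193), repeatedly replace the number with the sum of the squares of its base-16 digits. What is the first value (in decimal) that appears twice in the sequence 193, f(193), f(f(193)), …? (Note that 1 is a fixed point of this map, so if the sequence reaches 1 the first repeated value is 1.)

193 = (12,1)_16 → 145
145 = (9,1)_16 → 82
82 = (5,2)_16 → 29
29 = (1,13)_16 → 170
170 = (10,10)_16 → 200
200 = (12,8)_16 → 208
208 = (13,0)_16 → 169
169 = (10,9)_16 → 181
181 = (11,5)_16 → 146
146 = (9,2)_16 → 85
85 = (5,5)_16 → 50
50 = (3,2)_16 → 13
13 = (13)_16 → 169  — 169 already appeared earlier.

169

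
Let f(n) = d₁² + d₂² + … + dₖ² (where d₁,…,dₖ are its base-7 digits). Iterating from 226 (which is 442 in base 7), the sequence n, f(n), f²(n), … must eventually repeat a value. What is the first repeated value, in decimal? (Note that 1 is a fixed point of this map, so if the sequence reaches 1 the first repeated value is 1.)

10

226 = (4,4,2)_7 → 36
36 = (5,1)_7 → 26
26 = (3,5)_7 → 34
34 = (4,6)_7 → 52
52 = (1,0,3)_7 → 10
10 = (1,3)_7 → 10  — 10 already appeared earlier.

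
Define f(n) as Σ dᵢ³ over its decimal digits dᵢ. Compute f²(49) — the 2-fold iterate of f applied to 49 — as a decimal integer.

1099

49 → 4³ + 9³ = 793
793 → 7³ + 9³ + 3³ = 1099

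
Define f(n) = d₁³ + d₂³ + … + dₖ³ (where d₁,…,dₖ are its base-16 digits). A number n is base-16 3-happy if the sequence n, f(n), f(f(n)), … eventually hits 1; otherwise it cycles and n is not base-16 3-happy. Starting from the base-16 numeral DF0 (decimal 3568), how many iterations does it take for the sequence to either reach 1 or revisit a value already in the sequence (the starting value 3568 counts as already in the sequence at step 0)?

3568 = (13,15,0)_16 → 13³ + 15³ + 0³ = 2197 + 3375 + 0 = 5572
5572 = (1,5,12,4)_16 → 1³ + 5³ + 12³ + 4³ = 1 + 125 + 1728 + 64 = 1918
1918 = (7,7,14)_16 → 7³ + 7³ + 14³ = 343 + 343 + 2744 = 3430
3430 = (13,6,6)_16 → 13³ + 6³ + 6³ = 2197 + 216 + 216 = 2629
2629 = (10,4,5)_16 → 10³ + 4³ + 5³ = 1000 + 64 + 125 = 1189
1189 = (4,10,5)_16 → 4³ + 10³ + 5³ = 64 + 1000 + 125 = 1189  — 1189 repeats.
That took 6 steps.

6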